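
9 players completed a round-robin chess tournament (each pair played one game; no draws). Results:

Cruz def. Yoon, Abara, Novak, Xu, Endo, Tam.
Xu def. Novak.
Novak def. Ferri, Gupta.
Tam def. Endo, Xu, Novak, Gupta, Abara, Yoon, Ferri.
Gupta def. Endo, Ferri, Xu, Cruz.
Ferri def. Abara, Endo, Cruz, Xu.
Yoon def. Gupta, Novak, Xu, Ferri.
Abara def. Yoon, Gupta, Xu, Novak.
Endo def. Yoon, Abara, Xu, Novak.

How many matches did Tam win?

7

Tam's results: beat Yoon, Endo, Gupta, Novak, Xu, Ferri, Abara; lost to Cruz.
That is 7 wins.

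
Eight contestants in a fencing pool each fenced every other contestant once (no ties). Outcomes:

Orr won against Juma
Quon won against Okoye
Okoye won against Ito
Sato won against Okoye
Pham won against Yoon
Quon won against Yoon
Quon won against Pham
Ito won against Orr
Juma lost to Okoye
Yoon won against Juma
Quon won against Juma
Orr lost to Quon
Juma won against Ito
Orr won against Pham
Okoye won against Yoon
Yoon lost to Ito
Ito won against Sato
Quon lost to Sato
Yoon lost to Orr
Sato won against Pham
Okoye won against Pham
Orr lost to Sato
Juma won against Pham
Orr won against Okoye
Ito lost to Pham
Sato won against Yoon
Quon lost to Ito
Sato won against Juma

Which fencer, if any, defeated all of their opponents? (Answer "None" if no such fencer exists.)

None

Highest win total is Sato with 6 (out of 7 possible).
Sato lost to Ito, so no fencer went undefeated.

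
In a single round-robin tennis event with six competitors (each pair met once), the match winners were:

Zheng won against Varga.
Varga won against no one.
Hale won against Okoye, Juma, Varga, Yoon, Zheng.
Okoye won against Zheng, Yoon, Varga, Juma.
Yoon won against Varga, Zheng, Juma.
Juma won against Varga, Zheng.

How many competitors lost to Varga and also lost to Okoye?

Varga beat: no one.
Okoye beat: Zheng, Juma, Yoon, Varga.
No one was beaten by both.

0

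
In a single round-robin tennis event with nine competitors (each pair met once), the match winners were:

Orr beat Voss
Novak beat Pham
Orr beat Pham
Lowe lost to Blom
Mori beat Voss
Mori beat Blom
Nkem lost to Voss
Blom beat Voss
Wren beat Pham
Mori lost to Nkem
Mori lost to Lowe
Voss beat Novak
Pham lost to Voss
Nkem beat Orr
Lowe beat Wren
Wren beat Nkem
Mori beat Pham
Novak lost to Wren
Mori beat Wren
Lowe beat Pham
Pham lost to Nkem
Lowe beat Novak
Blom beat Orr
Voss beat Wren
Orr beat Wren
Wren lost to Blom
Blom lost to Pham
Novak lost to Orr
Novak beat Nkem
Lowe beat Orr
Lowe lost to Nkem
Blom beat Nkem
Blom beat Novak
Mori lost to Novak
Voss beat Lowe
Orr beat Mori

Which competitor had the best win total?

Blom

Win totals: Orr 5, Nkem 4, Voss 5, Pham 1, Novak 3, Wren 3, Lowe 5, Blom 6, Mori 4.
Blom leads with 6 wins (next highest: 5).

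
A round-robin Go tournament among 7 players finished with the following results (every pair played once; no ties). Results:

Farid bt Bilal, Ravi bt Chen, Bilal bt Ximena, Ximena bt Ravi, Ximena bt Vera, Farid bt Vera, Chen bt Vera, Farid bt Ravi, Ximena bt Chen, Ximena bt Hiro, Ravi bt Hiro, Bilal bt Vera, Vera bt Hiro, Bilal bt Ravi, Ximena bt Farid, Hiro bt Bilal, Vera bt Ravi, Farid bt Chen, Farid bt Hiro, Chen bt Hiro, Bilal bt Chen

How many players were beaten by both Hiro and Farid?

1

Hiro beat: Bilal.
Farid beat: Vera, Ravi, Chen, Bilal, Hiro.
Both beat: Bilal — 1.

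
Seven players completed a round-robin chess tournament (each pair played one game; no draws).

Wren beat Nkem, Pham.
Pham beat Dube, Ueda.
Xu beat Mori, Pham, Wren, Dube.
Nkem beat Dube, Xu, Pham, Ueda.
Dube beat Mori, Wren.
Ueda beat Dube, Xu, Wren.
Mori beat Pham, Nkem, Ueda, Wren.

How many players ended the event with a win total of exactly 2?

3

Win totals: Wren 2, Ueda 3, Dube 2, Pham 2, Mori 4, Xu 4, Nkem 4.
Exactly 2: Wren, Dube, Pham — 3 players.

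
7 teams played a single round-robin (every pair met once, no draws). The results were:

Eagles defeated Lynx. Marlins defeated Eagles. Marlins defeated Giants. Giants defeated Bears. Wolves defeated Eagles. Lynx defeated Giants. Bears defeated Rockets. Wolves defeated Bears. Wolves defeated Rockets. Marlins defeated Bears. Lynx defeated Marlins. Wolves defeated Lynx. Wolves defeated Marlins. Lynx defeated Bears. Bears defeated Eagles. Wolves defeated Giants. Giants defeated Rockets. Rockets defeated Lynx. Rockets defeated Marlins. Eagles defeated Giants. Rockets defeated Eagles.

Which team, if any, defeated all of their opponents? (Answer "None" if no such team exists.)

Wolves has 6 wins out of 6 opponents — a perfect record.

Wolves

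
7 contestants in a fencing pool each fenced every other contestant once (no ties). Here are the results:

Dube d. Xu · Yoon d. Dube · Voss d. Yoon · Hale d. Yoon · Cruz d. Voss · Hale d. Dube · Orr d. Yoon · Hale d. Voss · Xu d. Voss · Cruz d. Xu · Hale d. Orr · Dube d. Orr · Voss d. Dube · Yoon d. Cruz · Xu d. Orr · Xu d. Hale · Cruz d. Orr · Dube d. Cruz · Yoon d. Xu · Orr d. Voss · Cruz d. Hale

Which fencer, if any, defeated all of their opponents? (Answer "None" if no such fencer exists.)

Highest win total is Hale with 4 (out of 6 possible).
Hale lost to Cruz, Xu, so no fencer went undefeated.

None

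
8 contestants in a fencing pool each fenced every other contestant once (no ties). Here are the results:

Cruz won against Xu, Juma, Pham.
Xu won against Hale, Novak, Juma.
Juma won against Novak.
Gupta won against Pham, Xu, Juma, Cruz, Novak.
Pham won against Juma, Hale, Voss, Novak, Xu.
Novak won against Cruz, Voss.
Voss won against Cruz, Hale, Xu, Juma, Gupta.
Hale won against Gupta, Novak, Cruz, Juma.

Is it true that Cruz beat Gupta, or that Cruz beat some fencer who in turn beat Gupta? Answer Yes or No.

No

Cruz did not beat Gupta directly.
Cruz beat Pham, Juma, Xu, but each of them lost to Gupta. No two-step path.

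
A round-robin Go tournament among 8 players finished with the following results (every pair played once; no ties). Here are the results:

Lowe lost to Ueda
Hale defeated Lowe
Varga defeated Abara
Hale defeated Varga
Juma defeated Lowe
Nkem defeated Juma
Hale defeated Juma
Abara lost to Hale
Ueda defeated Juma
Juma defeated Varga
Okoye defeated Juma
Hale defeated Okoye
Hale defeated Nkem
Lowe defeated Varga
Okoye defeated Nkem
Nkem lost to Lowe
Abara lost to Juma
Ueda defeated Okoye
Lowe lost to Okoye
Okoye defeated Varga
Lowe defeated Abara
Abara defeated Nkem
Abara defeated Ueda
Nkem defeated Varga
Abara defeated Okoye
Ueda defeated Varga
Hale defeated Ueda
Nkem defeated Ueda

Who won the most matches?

Win totals: Abara 3, Okoye 4, Ueda 4, Juma 3, Nkem 3, Lowe 3, Varga 1, Hale 7.
Hale leads with 7 wins (next highest: 4).

Hale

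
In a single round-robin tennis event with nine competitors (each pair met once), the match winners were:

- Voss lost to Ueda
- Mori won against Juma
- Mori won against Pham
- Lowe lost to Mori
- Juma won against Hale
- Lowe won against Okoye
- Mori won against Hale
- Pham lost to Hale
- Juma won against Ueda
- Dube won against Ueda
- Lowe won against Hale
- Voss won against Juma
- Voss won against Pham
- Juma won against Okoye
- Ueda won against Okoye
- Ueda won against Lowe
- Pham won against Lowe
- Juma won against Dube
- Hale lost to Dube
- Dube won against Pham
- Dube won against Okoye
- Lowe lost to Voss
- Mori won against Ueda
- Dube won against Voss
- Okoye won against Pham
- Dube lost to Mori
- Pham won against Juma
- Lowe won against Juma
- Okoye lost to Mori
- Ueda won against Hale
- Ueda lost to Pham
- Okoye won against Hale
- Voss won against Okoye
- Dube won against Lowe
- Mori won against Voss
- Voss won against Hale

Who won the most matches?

Win totals: Pham 3, Mori 8, Ueda 4, Lowe 3, Juma 4, Voss 5, Hale 1, Dube 6, Okoye 2.
Mori leads with 8 wins (next highest: 6).

Mori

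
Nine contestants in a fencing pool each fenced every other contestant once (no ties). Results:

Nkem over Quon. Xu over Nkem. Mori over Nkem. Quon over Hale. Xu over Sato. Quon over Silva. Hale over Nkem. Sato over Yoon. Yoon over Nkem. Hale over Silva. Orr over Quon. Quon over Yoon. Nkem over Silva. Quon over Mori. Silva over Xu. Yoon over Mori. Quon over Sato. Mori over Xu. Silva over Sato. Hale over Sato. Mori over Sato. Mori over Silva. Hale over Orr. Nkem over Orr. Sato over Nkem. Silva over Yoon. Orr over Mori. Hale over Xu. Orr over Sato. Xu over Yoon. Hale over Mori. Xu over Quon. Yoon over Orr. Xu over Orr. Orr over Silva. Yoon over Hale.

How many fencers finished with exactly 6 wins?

1

Win totals: Silva 3, Mori 4, Orr 4, Quon 5, Xu 5, Nkem 3, Yoon 4, Hale 6, Sato 2.
Exactly 6: Hale — 1 fencer.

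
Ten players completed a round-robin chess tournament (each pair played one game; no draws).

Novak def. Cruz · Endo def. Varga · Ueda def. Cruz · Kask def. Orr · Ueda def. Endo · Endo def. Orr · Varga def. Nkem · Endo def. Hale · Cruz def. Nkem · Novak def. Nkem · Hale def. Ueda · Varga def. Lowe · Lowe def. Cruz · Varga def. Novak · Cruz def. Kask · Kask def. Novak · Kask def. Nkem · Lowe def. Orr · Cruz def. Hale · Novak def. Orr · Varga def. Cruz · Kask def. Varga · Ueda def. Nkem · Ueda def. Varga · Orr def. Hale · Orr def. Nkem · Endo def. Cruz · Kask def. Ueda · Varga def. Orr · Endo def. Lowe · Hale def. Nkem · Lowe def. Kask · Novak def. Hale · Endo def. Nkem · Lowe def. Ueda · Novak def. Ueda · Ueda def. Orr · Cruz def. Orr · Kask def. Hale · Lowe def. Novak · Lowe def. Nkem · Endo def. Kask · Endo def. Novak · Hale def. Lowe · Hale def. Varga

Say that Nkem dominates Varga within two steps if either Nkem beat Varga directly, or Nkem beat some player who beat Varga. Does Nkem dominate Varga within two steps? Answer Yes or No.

No

Nkem did not beat Varga directly.
Nkem beat no one, so there is no intermediate player.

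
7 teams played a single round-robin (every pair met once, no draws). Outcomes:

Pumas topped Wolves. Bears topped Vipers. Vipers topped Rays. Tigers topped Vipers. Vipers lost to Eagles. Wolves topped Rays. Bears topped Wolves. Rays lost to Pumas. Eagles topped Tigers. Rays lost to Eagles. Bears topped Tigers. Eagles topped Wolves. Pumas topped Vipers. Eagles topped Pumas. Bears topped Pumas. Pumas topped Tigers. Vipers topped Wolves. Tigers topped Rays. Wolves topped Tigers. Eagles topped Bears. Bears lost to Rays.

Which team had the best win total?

Eagles

Win totals: Eagles 6, Rays 1, Pumas 4, Wolves 2, Tigers 2, Bears 4, Vipers 2.
Eagles leads with 6 wins (next highest: 4).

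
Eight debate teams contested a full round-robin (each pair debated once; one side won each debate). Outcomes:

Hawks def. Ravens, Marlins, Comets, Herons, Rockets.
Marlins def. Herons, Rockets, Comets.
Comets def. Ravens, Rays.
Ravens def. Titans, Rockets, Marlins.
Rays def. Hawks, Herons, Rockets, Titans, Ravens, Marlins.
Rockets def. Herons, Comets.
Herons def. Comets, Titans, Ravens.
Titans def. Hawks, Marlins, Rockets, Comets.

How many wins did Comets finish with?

Comets' results: beat Ravens, Rays; lost to Hawks, Rockets, Titans, Herons, Marlins.
That is 2 wins.

2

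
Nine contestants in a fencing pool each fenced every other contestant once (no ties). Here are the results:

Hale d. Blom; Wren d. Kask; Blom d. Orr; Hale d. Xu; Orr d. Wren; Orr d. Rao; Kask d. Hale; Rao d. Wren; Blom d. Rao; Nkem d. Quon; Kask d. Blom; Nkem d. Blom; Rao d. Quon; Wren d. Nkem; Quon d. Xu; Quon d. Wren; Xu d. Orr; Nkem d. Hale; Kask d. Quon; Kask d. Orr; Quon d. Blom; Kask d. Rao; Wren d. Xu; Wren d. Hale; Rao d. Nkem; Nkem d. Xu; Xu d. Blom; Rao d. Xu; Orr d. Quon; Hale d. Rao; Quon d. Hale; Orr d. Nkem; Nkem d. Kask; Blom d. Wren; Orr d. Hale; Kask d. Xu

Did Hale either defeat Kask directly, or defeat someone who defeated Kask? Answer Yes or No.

No

Hale did not beat Kask directly.
Hale beat Rao, Blom, Xu, but each of them lost to Kask. No two-step path.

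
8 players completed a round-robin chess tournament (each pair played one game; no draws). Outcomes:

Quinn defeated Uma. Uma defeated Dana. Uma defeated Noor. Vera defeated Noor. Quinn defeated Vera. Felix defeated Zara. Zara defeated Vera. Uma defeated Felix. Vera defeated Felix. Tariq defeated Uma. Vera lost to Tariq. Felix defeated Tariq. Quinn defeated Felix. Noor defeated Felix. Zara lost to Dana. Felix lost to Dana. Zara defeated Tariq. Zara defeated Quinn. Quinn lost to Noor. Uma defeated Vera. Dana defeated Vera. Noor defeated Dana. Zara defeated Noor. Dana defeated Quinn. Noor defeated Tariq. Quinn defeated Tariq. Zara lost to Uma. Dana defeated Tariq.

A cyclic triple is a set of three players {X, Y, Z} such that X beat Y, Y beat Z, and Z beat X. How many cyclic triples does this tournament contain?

Win totals: Zara 4, Uma 5, Dana 5, Felix 2, Noor 4, Vera 2, Tariq 2, Quinn 4.
A player with w wins dominates both others in C(w,2) triples; summing gives 6 + 10 + 10 + 1 + 6 + 1 + 1 + 6 = 41 transitive triples.
Total triples C(8,3) = 56, so cyclic triples = 56 − 41 = 15.

15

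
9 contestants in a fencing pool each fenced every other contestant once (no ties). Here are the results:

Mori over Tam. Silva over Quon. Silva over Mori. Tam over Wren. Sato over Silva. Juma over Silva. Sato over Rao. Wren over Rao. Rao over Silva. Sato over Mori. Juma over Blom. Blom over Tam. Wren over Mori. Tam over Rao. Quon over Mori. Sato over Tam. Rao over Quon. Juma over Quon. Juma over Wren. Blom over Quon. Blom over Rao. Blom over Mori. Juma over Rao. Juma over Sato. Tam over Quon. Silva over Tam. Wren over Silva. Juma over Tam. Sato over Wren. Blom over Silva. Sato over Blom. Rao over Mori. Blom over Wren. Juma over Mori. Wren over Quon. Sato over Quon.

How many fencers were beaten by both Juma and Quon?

Juma beat: Quon, Silva, Mori, Rao, Sato, Tam, Wren, Blom.
Quon beat: Mori.
Both beat: Mori — 1.

1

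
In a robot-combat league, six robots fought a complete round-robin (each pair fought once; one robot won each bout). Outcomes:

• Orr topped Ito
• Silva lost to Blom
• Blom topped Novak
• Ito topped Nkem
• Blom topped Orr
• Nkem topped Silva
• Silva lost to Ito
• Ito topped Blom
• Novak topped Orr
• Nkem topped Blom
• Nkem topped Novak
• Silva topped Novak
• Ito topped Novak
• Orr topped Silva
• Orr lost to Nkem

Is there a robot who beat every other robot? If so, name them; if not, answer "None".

None

Highest win total is Nkem with 4 (out of 5 possible).
Nkem lost to Ito, so no robot went undefeated.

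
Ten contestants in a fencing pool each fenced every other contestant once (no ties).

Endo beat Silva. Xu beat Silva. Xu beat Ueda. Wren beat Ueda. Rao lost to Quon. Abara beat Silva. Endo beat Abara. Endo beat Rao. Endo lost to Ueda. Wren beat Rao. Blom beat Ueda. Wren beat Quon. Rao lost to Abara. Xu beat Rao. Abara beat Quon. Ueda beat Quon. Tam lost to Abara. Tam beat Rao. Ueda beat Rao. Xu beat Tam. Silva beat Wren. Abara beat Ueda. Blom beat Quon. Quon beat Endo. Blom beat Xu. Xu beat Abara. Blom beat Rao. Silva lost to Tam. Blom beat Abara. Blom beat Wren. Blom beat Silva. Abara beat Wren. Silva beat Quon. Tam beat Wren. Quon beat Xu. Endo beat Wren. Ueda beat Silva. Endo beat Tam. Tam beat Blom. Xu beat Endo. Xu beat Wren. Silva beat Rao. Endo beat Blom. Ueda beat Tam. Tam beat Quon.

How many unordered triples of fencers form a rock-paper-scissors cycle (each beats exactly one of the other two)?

Win totals: Abara 6, Quon 3, Blom 7, Rao 0, Xu 7, Silva 3, Ueda 5, Endo 6, Tam 5, Wren 3.
A fencer with w wins dominates both others in C(w,2) triples; summing gives 15 + 3 + 21 + 0 + 21 + 3 + 10 + 15 + 10 + 3 = 101 transitive triples.
Total triples C(10,3) = 120, so cyclic triples = 120 − 101 = 19.

19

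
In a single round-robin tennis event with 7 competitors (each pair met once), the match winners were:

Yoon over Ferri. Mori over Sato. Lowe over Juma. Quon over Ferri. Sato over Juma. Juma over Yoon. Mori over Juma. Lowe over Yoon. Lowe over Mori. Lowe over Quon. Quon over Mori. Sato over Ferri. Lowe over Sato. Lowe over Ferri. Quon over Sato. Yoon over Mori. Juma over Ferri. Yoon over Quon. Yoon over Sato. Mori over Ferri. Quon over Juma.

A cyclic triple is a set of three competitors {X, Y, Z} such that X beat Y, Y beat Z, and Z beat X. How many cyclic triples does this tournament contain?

Win totals: Mori 3, Juma 2, Sato 2, Ferri 0, Quon 4, Yoon 4, Lowe 6.
A competitor with w wins dominates both others in C(w,2) triples; summing gives 3 + 1 + 1 + 0 + 6 + 6 + 15 = 32 transitive triples.
Total triples C(7,3) = 35, so cyclic triples = 35 − 32 = 3.

3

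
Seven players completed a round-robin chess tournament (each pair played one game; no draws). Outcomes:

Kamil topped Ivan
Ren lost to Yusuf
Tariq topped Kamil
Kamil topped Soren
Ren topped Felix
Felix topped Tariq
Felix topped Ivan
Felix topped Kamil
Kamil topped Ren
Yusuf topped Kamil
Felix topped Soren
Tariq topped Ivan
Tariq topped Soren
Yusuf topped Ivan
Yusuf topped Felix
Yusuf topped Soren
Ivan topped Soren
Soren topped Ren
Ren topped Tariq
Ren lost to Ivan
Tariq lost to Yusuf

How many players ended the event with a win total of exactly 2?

Win totals: Tariq 3, Yusuf 6, Kamil 3, Felix 4, Soren 1, Ivan 2, Ren 2.
Exactly 2: Ivan, Ren — 2 players.

2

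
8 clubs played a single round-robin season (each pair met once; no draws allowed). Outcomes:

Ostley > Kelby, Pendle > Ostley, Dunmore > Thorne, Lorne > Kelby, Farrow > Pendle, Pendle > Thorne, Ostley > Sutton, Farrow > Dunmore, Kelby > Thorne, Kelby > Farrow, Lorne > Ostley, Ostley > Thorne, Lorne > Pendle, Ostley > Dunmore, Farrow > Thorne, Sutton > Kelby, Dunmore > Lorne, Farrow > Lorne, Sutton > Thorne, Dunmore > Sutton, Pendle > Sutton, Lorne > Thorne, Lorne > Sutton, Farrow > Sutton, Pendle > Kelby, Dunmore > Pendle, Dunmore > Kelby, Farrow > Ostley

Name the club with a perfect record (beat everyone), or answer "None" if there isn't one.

Highest win total is Farrow with 6 (out of 7 possible).
Farrow lost to Kelby, so no club went undefeated.

None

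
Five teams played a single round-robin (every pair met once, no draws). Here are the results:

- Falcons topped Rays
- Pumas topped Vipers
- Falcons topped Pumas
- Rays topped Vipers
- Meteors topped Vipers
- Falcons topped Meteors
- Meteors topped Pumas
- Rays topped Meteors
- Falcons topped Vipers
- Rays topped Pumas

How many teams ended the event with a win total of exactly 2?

Win totals: Vipers 0, Falcons 4, Pumas 1, Rays 3, Meteors 2.
Exactly 2: Meteors — 1 team.

1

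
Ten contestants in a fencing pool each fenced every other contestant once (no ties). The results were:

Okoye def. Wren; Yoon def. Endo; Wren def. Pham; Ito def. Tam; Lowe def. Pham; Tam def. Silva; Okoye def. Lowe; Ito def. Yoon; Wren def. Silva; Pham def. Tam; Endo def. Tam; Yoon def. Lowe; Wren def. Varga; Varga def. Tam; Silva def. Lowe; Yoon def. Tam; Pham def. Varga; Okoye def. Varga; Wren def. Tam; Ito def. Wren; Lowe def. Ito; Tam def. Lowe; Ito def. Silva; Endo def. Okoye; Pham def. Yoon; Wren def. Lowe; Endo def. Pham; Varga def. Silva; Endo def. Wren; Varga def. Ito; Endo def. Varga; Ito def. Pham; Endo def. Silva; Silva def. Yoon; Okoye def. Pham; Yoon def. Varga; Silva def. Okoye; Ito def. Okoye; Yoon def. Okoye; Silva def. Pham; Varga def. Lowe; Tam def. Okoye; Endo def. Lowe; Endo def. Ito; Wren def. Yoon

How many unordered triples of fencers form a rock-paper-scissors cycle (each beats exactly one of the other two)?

27

Win totals: Varga 4, Wren 6, Okoye 4, Yoon 5, Ito 6, Silva 4, Tam 3, Lowe 2, Pham 3, Endo 8.
A fencer with w wins dominates both others in C(w,2) triples; summing gives 6 + 15 + 6 + 10 + 15 + 6 + 3 + 1 + 3 + 28 = 93 transitive triples.
Total triples C(10,3) = 120, so cyclic triples = 120 − 93 = 27.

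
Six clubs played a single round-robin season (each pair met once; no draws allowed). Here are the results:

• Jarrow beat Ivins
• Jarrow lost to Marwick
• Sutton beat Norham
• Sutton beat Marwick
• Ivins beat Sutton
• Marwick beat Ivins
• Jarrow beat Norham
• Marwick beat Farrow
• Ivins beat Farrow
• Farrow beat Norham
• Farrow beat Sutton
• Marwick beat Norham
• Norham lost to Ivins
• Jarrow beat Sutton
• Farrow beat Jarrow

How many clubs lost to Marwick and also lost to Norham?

0

Marwick beat: Jarrow, Farrow, Norham, Ivins.
Norham beat: no one.
No one was beaten by both.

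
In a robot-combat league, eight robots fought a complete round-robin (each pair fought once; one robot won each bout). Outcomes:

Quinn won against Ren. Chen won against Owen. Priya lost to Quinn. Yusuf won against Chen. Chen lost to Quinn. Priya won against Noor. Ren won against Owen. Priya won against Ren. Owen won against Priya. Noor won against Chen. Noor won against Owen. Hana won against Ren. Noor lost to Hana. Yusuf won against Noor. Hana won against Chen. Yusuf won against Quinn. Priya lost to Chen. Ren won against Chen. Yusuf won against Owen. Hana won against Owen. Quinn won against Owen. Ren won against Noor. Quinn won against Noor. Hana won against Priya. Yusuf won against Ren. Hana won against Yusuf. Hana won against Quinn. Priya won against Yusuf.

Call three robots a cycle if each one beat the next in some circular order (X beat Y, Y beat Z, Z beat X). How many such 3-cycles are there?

7

Win totals: Ren 3, Owen 1, Noor 2, Yusuf 5, Hana 7, Quinn 5, Chen 2, Priya 3.
A robot with w wins dominates both others in C(w,2) triples; summing gives 3 + 0 + 1 + 10 + 21 + 10 + 1 + 3 = 49 transitive triples.
Total triples C(8,3) = 56, so cyclic triples = 56 − 49 = 7.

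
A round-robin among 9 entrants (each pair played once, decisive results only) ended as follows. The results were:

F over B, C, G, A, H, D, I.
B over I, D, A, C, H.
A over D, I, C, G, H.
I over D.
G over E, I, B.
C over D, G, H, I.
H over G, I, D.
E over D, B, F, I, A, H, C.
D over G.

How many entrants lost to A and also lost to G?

1

A beat: C, D, G, H, I.
G beat: B, E, I.
Both beat: I — 1.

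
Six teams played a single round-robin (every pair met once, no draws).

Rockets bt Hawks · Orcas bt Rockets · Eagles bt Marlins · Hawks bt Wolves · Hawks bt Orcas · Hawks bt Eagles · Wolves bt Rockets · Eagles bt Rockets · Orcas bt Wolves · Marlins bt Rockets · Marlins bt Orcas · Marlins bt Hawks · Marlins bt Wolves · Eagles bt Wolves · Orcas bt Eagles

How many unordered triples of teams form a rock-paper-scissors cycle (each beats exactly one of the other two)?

5

Win totals: Hawks 3, Rockets 1, Wolves 1, Orcas 3, Marlins 4, Eagles 3.
A team with w wins dominates both others in C(w,2) triples; summing gives 3 + 0 + 0 + 3 + 6 + 3 = 15 transitive triples.
Total triples C(6,3) = 20, so cyclic triples = 20 − 15 = 5.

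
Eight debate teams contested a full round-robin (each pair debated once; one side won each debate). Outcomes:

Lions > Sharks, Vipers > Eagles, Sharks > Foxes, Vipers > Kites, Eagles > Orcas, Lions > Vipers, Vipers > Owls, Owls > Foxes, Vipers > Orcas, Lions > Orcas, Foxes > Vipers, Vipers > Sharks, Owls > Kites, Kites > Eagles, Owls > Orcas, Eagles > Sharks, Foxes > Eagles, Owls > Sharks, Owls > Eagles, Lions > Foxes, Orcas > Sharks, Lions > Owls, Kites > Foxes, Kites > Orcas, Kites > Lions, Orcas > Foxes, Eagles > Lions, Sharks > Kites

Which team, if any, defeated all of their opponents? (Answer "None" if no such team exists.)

Highest win total is Vipers with 5 (out of 7 possible).
Vipers lost to Foxes, Lions, so no team went undefeated.

None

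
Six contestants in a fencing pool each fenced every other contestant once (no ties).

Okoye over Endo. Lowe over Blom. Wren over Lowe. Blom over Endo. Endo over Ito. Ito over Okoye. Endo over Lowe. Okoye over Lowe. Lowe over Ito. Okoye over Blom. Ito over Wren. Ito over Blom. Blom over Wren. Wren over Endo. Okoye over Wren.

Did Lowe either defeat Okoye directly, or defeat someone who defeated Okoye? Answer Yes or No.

Lowe did not beat Okoye directly.
Lowe beat Blom, Ito. Of those, Ito beat Okoye.

Yes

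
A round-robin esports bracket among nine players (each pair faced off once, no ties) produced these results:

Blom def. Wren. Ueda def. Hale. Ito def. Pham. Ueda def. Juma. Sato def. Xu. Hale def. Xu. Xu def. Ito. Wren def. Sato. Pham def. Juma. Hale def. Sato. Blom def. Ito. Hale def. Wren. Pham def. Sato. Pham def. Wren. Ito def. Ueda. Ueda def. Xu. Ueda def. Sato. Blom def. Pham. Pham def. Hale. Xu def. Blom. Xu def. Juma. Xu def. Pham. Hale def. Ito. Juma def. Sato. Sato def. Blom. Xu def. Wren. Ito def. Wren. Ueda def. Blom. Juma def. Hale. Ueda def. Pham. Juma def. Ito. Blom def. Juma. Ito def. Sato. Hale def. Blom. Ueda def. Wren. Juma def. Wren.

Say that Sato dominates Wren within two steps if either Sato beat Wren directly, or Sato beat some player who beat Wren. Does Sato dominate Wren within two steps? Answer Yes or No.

Yes

Sato did not beat Wren directly.
Sato beat Blom, Xu. Of those, Blom beat Wren.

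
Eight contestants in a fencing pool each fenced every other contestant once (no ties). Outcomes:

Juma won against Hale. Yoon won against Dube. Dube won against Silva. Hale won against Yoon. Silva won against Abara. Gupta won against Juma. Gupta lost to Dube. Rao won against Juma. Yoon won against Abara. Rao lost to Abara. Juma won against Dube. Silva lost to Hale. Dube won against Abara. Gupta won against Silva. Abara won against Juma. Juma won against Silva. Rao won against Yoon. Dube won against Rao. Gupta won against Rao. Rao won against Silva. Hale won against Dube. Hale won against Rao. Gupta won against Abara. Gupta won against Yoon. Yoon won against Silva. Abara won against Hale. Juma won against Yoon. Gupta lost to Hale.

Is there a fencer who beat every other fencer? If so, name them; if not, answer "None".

None

Highest win total is Hale with 5 (out of 7 possible).
Hale lost to Abara, Juma, so no fencer went undefeated.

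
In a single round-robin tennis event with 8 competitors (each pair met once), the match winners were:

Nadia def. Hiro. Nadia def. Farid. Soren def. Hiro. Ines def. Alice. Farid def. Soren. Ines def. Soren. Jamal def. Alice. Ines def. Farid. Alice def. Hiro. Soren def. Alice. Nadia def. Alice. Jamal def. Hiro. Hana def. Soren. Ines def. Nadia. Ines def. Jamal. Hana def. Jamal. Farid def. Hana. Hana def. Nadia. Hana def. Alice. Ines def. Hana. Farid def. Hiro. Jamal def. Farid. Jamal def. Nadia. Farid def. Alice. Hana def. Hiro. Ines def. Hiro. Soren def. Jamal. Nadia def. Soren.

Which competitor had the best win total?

Ines

Win totals: Farid 4, Jamal 4, Hiro 0, Soren 3, Alice 1, Hana 5, Nadia 4, Ines 7.
Ines leads with 7 wins (next highest: 5).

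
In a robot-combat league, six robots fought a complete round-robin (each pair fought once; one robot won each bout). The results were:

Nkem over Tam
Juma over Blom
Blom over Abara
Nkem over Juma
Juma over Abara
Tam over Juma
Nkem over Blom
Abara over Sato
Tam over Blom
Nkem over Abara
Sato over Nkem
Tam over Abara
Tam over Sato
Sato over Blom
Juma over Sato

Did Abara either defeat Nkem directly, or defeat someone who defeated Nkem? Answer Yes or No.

Abara did not beat Nkem directly.
Abara beat Sato. Of those, Sato beat Nkem.

Yes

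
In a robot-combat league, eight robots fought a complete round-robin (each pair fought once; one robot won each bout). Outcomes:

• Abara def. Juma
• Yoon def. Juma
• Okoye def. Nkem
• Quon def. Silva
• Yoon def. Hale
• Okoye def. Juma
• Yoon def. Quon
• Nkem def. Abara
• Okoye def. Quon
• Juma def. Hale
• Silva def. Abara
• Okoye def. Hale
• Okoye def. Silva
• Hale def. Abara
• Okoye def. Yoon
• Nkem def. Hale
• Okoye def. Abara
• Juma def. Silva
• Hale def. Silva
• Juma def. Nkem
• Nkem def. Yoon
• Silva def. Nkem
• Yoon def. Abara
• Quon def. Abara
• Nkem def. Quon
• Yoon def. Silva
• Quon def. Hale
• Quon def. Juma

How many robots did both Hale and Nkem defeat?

Hale beat: Abara, Silva.
Nkem beat: Quon, Abara, Hale, Yoon.
Both beat: Abara — 1.

1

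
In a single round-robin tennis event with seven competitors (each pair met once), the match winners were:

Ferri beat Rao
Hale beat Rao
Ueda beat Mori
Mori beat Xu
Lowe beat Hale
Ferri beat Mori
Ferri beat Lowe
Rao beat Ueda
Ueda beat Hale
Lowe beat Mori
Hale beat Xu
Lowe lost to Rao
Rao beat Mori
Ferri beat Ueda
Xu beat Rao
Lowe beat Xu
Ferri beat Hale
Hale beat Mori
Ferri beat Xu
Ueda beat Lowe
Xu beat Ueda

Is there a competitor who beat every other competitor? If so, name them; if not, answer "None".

Ferri has 6 wins out of 6 opponents — a perfect record.

Ferri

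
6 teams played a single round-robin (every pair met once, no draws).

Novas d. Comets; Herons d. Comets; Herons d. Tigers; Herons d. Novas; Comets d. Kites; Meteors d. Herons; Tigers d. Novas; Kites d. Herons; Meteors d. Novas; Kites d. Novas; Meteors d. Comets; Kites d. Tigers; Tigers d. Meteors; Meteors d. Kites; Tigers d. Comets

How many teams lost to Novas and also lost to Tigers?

Novas beat: Comets.
Tigers beat: Meteors, Novas, Comets.
Both beat: Comets — 1.

1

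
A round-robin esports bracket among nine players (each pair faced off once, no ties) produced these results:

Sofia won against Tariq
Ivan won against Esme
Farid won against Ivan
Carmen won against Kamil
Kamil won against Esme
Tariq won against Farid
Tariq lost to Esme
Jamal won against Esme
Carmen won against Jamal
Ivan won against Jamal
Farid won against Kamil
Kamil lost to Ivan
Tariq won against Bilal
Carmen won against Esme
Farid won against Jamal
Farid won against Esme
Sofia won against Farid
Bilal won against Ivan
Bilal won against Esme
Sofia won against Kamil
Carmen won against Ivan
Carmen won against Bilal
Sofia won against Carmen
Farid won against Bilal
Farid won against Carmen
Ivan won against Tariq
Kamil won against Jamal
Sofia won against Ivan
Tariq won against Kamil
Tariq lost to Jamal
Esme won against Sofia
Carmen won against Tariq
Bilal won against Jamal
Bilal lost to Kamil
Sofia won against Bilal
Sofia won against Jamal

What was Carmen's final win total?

6

Carmen's results: beat Esme, Bilal, Jamal, Ivan, Kamil, Tariq; lost to Farid, Sofia.
That is 6 wins.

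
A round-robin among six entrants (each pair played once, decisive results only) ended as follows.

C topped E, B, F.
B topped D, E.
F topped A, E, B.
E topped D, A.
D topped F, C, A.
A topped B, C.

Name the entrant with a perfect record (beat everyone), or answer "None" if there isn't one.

Highest win total is F with 3 (out of 5 possible).
F lost to C, D, so no entrant went undefeated.

None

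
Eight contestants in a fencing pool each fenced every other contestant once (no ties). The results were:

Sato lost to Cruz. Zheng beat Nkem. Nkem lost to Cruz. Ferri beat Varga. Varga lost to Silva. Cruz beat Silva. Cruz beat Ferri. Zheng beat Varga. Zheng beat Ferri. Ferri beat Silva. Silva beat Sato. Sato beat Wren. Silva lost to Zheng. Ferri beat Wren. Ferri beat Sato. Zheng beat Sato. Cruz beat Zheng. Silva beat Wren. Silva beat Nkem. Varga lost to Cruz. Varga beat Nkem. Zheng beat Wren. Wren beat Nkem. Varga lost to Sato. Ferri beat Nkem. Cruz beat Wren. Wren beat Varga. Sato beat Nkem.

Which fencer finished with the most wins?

Win totals: Nkem 0, Sato 3, Cruz 7, Varga 1, Silva 4, Wren 2, Ferri 5, Zheng 6.
Cruz leads with 7 wins (next highest: 6).

Cruz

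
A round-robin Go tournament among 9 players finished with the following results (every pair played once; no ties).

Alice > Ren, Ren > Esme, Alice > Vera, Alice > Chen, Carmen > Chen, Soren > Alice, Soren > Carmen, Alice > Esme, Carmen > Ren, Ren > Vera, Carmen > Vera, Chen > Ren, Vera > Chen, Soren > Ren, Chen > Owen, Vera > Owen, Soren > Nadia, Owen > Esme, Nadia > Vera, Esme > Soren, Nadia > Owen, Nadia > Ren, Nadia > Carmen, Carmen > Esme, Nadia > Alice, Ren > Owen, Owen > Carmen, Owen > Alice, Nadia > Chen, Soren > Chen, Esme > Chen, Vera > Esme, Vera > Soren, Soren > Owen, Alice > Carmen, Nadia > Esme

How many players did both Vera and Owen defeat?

Vera beat: Chen, Esme, Soren, Owen.
Owen beat: Alice, Esme, Carmen.
Both beat: Esme — 1.

1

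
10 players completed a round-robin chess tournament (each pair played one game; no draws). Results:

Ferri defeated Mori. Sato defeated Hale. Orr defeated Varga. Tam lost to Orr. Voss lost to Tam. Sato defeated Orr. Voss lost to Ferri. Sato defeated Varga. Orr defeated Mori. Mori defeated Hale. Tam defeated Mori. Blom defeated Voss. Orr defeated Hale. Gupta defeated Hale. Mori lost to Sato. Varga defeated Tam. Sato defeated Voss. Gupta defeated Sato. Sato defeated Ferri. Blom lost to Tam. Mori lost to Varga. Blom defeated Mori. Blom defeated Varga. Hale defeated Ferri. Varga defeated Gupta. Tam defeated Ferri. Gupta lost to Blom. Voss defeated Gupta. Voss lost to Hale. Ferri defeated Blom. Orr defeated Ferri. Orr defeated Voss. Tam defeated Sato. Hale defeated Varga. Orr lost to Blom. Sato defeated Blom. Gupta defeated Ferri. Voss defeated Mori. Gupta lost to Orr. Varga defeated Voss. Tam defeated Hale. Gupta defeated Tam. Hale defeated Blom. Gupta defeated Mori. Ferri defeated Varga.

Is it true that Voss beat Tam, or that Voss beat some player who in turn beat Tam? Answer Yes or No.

Voss did not beat Tam directly.
Voss beat Gupta, Mori. Of those, Gupta beat Tam.

Yes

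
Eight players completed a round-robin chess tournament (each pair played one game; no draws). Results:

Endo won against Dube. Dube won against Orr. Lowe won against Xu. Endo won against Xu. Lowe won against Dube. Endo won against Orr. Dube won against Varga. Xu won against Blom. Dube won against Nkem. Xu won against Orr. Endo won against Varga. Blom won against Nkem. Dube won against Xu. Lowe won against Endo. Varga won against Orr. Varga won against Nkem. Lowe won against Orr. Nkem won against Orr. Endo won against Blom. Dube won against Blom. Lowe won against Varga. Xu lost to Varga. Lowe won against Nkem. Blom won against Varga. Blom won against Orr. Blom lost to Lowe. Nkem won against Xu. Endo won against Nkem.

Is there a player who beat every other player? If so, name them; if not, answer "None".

Lowe

Lowe has 7 wins out of 7 opponents — a perfect record.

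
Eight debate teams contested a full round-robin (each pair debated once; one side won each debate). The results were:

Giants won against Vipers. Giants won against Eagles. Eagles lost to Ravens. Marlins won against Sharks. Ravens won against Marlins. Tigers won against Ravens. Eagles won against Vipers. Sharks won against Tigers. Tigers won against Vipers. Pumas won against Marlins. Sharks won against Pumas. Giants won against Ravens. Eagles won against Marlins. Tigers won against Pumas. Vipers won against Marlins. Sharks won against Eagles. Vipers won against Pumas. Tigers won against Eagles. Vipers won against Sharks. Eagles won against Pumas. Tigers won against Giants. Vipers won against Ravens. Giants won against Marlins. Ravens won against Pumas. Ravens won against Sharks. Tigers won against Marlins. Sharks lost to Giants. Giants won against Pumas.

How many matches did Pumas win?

Pumas' results: beat Marlins; lost to Tigers, Vipers, Ravens, Giants, Sharks, Eagles.
That is 1 win.

1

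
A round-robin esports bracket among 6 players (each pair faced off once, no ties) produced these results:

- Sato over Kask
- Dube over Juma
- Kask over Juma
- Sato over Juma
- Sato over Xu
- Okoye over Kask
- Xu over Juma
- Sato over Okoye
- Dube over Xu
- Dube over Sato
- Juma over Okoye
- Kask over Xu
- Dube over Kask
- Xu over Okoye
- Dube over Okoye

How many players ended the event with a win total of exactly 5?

1

Win totals: Sato 4, Dube 5, Okoye 1, Xu 2, Kask 2, Juma 1.
Exactly 5: Dube — 1 player.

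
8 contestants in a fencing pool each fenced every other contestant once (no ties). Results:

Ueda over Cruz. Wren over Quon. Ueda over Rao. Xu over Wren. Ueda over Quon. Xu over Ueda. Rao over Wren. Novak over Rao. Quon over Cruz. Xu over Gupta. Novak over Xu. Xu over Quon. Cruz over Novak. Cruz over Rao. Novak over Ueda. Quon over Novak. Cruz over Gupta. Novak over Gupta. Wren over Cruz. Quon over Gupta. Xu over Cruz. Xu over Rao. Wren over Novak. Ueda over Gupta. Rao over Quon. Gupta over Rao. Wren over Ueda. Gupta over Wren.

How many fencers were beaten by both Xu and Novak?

Xu beat: Cruz, Wren, Quon, Ueda, Rao, Gupta.
Novak beat: Ueda, Rao, Xu, Gupta.
Both beat: Ueda, Rao, Gupta — 3.

3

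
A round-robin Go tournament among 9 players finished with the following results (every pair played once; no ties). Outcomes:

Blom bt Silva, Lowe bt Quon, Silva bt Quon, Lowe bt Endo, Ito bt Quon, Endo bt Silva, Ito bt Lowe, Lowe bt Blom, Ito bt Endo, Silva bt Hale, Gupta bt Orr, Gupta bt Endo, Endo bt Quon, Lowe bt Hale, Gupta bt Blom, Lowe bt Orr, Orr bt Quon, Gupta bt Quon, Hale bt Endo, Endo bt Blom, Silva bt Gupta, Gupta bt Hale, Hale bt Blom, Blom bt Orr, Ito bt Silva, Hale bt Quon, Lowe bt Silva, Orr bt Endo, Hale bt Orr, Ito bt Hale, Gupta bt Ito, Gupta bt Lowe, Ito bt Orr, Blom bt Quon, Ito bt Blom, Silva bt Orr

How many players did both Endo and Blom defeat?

Endo beat: Silva, Blom, Quon.
Blom beat: Silva, Quon, Orr.
Both beat: Silva, Quon — 2.

2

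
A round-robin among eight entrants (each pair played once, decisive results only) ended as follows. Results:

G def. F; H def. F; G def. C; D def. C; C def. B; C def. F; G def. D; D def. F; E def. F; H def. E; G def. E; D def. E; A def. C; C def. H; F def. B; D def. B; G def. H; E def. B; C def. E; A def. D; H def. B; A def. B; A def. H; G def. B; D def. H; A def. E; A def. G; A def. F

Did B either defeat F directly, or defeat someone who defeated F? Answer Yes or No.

B did not beat F directly.
B beat no one, so there is no intermediate entrant.

No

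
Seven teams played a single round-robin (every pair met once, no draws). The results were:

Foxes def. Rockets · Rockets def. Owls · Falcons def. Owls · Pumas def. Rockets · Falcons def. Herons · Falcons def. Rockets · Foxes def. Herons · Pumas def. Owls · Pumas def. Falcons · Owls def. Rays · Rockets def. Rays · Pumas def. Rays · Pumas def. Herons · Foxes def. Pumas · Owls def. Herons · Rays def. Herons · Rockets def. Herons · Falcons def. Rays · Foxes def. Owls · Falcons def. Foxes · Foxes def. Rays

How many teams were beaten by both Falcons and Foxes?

4

Falcons beat: Rockets, Foxes, Owls, Rays, Herons.
Foxes beat: Rockets, Owls, Rays, Pumas, Herons.
Both beat: Rockets, Owls, Rays, Herons — 4.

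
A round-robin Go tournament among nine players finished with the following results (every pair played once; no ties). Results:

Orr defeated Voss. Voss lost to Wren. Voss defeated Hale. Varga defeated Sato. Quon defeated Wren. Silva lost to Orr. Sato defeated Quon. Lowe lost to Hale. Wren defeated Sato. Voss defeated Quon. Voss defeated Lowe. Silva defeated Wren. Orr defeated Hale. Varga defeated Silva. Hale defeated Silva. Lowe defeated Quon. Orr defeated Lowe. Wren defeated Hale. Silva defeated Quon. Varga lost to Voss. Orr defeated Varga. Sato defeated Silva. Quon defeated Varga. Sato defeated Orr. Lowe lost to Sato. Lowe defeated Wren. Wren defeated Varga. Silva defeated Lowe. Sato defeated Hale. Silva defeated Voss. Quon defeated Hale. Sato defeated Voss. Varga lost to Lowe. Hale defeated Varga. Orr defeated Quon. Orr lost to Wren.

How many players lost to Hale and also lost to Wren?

1

Hale beat: Silva, Lowe, Varga.
Wren beat: Sato, Voss, Hale, Orr, Varga.
Both beat: Varga — 1.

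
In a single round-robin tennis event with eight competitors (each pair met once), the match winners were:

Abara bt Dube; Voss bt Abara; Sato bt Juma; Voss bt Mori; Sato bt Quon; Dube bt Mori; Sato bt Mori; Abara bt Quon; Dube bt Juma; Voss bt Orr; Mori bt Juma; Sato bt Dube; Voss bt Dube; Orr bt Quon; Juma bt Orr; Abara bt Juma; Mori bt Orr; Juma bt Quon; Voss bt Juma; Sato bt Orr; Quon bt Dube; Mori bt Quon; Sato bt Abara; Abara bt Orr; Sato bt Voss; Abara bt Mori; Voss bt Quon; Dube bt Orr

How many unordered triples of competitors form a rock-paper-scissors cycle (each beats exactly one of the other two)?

3

Win totals: Dube 3, Abara 5, Sato 7, Orr 1, Juma 2, Quon 1, Mori 3, Voss 6.
A competitor with w wins dominates both others in C(w,2) triples; summing gives 3 + 10 + 21 + 0 + 1 + 0 + 3 + 15 = 53 transitive triples.
Total triples C(8,3) = 56, so cyclic triples = 56 − 53 = 3.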